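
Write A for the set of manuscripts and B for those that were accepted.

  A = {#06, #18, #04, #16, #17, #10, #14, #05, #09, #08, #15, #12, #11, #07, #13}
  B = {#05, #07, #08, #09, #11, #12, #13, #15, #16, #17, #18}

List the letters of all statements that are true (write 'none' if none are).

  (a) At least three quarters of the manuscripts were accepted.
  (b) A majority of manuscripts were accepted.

(b)

|A| = 15, |A ∩ B| = 11, |A ∖ B| = 4.
(a) |A ∩ B| / |A| ≥ 3/4: fails.
(b) |A ∩ B| > |A ∖ B|: holds.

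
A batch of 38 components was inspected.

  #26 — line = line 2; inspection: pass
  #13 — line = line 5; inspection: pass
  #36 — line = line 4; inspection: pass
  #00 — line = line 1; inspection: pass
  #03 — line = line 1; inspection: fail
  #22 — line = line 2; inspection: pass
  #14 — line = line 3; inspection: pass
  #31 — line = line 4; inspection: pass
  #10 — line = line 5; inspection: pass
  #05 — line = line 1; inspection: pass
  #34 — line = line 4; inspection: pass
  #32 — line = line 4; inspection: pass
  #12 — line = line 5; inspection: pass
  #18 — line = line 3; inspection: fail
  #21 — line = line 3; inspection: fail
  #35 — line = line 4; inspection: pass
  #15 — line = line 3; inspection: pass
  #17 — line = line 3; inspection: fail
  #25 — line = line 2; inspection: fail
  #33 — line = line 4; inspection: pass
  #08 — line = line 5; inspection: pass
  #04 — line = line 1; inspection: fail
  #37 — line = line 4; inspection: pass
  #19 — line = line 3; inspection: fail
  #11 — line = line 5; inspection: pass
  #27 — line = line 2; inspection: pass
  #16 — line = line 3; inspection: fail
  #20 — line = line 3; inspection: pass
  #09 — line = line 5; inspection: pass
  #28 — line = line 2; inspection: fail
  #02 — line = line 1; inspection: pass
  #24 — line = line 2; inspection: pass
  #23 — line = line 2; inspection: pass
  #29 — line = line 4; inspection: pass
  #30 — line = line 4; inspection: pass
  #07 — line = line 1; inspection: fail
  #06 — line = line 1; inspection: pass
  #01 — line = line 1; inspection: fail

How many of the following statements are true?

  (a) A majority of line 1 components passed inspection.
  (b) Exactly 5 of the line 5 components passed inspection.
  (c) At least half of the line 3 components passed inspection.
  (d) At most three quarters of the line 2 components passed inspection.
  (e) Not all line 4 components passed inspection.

1

(a) line 1: |A| = 8, |A ∩ B| = 4; needs |A ∩ B| > |A ∖ B| — false.
(b) line 5: |A| = 6, |A ∩ B| = 6; needs |A ∩ B| = 5 — false.
(c) line 3: |A| = 8, |A ∩ B| = 3; needs |A ∩ B| ≥ |A ∖ B| — false.
(d) line 2: |A| = 7, |A ∩ B| = 5; needs |A ∩ B| / |A| ≤ 3/4 — true.
(e) line 4: |A| = 9, |A ∩ B| = 9; needs A ⊄ B (|A ∖ B| ≥ 1) — false.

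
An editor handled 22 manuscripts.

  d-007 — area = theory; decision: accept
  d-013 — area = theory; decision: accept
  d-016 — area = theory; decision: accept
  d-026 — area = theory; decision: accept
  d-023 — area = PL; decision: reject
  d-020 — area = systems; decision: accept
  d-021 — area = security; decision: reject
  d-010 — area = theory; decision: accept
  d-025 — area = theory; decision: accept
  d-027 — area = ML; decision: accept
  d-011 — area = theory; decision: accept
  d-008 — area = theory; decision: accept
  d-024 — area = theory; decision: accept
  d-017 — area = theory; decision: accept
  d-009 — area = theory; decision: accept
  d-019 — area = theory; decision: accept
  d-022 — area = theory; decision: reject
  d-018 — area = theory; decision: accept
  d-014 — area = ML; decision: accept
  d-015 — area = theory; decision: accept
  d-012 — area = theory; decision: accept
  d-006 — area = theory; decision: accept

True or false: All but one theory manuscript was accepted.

The determiner here denotes the relation: |A ∖ B| = 1.
|A| = 17, |A ∩ B| = 16, |A ∖ B| = 1.
|A ∖ B| = 1, so the statement is true.

True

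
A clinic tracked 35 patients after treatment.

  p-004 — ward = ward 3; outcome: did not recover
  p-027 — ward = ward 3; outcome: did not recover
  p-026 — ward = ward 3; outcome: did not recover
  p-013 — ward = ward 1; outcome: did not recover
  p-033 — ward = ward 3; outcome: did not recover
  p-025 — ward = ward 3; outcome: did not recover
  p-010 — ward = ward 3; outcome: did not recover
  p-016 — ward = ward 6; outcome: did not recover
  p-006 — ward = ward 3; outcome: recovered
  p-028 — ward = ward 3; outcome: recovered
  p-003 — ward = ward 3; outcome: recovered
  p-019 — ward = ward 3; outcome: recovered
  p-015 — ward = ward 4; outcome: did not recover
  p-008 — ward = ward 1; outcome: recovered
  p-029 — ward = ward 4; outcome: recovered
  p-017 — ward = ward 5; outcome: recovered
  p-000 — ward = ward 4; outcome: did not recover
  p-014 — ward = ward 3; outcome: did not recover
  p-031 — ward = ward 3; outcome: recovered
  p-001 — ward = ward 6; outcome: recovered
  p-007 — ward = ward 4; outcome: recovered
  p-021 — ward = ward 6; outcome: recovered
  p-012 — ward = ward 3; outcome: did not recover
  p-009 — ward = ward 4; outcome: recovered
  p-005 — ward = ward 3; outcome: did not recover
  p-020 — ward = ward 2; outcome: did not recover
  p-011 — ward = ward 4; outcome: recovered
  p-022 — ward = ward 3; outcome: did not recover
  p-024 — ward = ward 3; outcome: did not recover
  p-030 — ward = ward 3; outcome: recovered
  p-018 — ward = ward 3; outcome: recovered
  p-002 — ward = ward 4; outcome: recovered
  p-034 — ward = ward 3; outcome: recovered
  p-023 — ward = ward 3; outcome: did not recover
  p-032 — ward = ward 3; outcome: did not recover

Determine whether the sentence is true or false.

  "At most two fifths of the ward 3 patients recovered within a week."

The determiner here denotes the relation: |A ∩ B| / |A| ≤ 2/5.
|A| = 21, |A ∩ B| = 8, |A ∖ B| = 13.
|A ∩ B|/|A| = 8/21, so the statement is true.

True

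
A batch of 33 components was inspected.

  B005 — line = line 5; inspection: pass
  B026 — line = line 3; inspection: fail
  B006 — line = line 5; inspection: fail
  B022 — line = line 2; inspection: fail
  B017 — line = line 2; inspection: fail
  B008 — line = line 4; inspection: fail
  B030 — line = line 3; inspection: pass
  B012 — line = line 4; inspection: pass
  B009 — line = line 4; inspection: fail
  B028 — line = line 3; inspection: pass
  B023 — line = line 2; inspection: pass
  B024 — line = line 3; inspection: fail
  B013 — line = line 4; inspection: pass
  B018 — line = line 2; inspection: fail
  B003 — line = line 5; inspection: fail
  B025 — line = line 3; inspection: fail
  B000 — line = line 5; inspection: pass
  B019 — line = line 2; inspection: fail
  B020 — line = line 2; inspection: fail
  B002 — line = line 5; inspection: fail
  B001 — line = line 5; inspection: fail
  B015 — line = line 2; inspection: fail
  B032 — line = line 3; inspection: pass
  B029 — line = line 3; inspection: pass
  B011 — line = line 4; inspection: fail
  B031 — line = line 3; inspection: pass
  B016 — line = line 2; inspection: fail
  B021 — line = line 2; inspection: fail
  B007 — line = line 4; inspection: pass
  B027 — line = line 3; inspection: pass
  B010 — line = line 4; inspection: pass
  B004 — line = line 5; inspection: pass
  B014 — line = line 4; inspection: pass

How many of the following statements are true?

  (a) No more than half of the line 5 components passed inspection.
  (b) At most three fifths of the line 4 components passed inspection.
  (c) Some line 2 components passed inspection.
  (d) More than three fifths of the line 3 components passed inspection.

(a) line 5: |A| = 7, |A ∩ B| = 3; needs |A ∩ B| ≤ |A ∖ B| — true.
(b) line 4: |A| = 8, |A ∩ B| = 5; needs |A ∩ B| / |A| ≤ 3/5 — false.
(c) line 2: |A| = 9, |A ∩ B| = 1; needs A ∩ B ≠ ∅ (|A ∩ B| ≥ 1) — true.
(d) line 3: |A| = 9, |A ∩ B| = 6; needs |A ∩ B| / |A| > 3/5 — true.

3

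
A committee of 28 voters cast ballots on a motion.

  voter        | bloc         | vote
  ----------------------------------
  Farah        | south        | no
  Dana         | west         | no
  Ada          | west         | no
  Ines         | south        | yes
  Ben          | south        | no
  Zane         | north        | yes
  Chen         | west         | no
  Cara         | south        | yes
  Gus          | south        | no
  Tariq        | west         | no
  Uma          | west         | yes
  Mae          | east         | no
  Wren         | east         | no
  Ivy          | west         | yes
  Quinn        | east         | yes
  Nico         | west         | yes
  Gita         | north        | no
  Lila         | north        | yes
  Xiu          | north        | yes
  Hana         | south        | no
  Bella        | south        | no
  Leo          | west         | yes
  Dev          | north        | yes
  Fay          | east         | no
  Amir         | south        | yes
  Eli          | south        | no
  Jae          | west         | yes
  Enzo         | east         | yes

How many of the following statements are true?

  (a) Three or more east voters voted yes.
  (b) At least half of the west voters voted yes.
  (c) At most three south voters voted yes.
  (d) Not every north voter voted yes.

3

(a) east: |A| = 5, |A ∩ B| = 2; needs |A ∩ B| ≥ 3 — false.
(b) west: |A| = 9, |A ∩ B| = 5; needs |A ∩ B| ≥ |A ∖ B| — true.
(c) south: |A| = 9, |A ∩ B| = 3; needs |A ∩ B| ≤ 3 — true.
(d) north: |A| = 5, |A ∩ B| = 4; needs A ⊄ B (|A ∖ B| ≥ 1) — true.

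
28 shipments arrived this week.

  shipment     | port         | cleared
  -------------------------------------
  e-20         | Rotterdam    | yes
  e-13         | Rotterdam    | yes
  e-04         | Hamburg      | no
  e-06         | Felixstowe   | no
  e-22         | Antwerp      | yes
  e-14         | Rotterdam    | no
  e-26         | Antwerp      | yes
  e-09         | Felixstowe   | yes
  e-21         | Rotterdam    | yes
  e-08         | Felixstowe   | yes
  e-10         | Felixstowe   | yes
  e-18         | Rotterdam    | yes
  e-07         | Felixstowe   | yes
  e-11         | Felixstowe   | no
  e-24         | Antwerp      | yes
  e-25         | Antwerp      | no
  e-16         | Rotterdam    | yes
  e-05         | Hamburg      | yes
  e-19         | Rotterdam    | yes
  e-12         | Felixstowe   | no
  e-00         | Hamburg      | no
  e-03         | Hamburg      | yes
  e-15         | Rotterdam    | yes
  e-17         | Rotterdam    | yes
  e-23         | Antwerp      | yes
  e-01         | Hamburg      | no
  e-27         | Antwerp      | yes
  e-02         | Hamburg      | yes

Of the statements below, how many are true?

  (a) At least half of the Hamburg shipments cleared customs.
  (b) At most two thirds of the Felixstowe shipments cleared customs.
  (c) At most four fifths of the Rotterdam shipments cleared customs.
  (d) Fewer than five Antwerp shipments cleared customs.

2

(a) Hamburg: |A| = 6, |A ∩ B| = 3; needs |A ∩ B| ≥ |A ∖ B| — true.
(b) Felixstowe: |A| = 7, |A ∩ B| = 4; needs |A ∩ B| / |A| ≤ 2/3 — true.
(c) Rotterdam: |A| = 9, |A ∩ B| = 8; needs |A ∩ B| / |A| ≤ 4/5 — false.
(d) Antwerp: |A| = 6, |A ∩ B| = 5; needs |A ∩ B| < 5 — false.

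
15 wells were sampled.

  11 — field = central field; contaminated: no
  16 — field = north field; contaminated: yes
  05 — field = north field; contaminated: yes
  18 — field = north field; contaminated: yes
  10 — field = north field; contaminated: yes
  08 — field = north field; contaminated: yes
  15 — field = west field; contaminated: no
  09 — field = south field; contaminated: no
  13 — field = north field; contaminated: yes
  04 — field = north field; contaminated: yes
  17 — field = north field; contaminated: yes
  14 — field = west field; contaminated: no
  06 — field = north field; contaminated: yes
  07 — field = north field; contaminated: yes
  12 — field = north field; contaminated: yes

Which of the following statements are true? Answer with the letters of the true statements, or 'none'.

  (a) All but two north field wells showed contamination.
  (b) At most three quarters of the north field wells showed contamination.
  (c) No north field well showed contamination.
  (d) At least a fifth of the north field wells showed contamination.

|A| = 11, |A ∩ B| = 11, |A ∖ B| = 0.
(a) |A ∖ B| = 2: fails.
(b) |A ∩ B| / |A| ≤ 3/4: fails.
(c) A ∩ B = ∅ (|A ∩ B| = 0): fails.
(d) |A ∩ B| / |A| ≥ 1/5: holds.

(d)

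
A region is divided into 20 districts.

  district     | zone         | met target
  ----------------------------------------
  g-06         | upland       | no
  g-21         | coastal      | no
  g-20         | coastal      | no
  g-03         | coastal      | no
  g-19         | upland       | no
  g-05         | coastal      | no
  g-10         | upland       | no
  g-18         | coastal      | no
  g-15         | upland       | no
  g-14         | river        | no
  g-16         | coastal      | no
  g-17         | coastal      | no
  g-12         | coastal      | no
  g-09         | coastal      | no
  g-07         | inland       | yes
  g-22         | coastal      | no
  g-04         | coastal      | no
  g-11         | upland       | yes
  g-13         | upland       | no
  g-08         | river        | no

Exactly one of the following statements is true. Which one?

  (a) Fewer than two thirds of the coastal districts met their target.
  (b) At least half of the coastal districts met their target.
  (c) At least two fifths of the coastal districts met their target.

(a)

|A| = 11, |A ∩ B| = 0, |A ∖ B| = 11.
(a) requires |A ∩ B| / |A| < 2/3: true.
(b) requires |A ∩ B| ≥ |A ∖ B|: false.
(c) requires |A ∩ B| / |A| ≥ 2/5: false.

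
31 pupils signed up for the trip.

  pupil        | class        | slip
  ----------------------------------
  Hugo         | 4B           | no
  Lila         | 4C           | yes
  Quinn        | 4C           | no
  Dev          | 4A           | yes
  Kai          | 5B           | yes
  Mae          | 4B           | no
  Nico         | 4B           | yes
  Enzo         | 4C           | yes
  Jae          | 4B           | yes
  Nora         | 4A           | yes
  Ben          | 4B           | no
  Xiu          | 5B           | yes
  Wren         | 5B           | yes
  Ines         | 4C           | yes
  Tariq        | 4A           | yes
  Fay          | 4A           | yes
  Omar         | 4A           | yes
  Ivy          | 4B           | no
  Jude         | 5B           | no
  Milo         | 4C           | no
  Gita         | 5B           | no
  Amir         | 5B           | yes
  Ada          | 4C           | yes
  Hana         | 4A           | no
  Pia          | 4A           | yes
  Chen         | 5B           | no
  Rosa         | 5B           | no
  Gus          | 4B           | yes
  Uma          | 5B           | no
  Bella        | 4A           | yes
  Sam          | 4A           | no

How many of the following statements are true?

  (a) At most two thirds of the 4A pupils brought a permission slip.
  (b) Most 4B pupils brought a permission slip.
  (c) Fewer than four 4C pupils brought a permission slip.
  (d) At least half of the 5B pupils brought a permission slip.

0

(a) 4A: |A| = 9, |A ∩ B| = 7; needs |A ∩ B| / |A| ≤ 2/3 — false.
(b) 4B: |A| = 7, |A ∩ B| = 3; needs |A ∩ B| > |A ∖ B| — false.
(c) 4C: |A| = 6, |A ∩ B| = 4; needs |A ∩ B| < 4 — false.
(d) 5B: |A| = 9, |A ∩ B| = 4; needs |A ∩ B| ≥ |A ∖ B| — false.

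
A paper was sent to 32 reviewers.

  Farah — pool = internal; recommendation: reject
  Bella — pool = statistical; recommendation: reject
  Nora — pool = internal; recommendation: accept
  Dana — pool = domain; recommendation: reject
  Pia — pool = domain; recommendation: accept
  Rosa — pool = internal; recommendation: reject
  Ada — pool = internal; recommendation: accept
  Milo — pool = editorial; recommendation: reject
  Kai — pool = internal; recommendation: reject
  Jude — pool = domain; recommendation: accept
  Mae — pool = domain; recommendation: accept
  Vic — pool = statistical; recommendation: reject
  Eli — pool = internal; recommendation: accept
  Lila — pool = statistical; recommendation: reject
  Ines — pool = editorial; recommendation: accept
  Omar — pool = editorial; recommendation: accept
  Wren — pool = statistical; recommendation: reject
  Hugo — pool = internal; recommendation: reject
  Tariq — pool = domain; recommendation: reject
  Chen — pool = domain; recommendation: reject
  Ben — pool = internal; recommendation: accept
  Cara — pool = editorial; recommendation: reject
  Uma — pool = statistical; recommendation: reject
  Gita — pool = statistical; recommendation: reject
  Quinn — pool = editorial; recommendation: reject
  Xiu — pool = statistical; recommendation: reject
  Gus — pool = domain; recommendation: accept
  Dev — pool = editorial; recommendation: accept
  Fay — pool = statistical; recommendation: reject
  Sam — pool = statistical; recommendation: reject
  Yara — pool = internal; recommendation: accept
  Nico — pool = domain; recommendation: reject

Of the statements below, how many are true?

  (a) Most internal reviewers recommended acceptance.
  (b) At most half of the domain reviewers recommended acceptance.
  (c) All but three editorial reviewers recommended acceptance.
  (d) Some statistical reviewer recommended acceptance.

3

(a) internal: |A| = 9, |A ∩ B| = 5; needs |A ∩ B| > |A ∖ B| — true.
(b) domain: |A| = 8, |A ∩ B| = 4; needs |A ∩ B| ≤ |A ∖ B| — true.
(c) editorial: |A| = 6, |A ∩ B| = 3; needs |A ∖ B| = 3 — true.
(d) statistical: |A| = 9, |A ∩ B| = 0; needs A ∩ B ≠ ∅ (|A ∩ B| ≥ 1) — false.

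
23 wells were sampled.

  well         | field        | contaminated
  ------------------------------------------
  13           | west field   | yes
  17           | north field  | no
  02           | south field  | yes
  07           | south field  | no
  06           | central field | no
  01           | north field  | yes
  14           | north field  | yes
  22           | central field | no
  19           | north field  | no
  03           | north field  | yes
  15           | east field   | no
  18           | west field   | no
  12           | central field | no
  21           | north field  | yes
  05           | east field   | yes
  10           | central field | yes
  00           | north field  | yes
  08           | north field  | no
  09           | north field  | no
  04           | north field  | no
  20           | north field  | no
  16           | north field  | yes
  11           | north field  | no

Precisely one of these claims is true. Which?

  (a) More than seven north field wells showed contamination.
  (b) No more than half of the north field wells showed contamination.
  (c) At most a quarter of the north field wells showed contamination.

|A| = 13, |A ∩ B| = 6, |A ∖ B| = 7.
(a) requires |A ∩ B| > 7: false.
(b) requires |A ∩ B| ≤ |A ∖ B|: true.
(c) requires |A ∩ B| / |A| ≤ 1/4: false.

(b)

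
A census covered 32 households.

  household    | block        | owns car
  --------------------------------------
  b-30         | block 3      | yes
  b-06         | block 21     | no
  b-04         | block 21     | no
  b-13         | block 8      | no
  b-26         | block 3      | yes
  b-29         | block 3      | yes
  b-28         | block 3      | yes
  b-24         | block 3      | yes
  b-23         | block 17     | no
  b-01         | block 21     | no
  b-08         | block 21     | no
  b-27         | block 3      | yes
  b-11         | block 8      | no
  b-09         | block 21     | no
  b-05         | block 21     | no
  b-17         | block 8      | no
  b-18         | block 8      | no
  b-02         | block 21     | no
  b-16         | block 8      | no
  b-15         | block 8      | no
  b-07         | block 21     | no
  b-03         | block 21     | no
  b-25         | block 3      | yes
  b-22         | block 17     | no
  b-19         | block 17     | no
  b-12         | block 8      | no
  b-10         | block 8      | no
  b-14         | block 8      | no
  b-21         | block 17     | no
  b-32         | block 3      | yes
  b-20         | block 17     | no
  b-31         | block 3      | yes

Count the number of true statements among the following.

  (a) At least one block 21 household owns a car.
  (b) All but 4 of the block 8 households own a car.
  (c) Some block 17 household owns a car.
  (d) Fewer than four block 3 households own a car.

0

(a) block 21: |A| = 9, |A ∩ B| = 0; needs A ∩ B ≠ ∅ (|A ∩ B| ≥ 1) — false.
(b) block 8: |A| = 9, |A ∩ B| = 0; needs |A ∖ B| = 4 — false.
(c) block 17: |A| = 5, |A ∩ B| = 0; needs A ∩ B ≠ ∅ (|A ∩ B| ≥ 1) — false.
(d) block 3: |A| = 9, |A ∩ B| = 9; needs |A ∩ B| < 4 — false.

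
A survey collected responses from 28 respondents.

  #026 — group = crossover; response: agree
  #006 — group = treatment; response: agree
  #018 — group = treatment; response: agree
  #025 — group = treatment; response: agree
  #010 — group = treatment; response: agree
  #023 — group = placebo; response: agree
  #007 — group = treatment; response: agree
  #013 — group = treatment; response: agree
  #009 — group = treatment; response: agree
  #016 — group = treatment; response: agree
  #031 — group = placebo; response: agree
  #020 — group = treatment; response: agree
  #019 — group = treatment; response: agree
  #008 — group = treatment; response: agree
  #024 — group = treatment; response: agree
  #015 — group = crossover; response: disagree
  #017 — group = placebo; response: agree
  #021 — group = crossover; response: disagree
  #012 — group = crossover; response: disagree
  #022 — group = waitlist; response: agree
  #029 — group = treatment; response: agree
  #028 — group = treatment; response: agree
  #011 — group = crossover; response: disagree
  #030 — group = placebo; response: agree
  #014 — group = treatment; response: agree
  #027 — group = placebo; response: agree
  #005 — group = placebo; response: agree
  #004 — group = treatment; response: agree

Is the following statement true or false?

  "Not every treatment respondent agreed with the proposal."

The determiner here denotes the relation: A ⊄ B (|A ∖ B| ≥ 1).
|A| = 16, |A ∩ B| = 16, |A ∖ B| = 0.
So the statement is false.

False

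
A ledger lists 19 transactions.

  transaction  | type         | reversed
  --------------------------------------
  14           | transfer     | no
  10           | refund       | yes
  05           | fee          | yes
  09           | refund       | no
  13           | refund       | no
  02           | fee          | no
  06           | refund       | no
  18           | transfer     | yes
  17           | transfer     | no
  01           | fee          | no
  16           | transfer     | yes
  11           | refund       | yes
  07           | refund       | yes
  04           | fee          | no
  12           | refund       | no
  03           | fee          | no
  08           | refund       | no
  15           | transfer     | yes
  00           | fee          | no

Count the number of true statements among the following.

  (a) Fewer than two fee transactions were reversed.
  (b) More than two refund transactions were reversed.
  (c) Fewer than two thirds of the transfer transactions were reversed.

3

(a) fee: |A| = 6, |A ∩ B| = 1; needs |A ∩ B| < 2 — true.
(b) refund: |A| = 8, |A ∩ B| = 3; needs |A ∩ B| > 2 — true.
(c) transfer: |A| = 5, |A ∩ B| = 3; needs |A ∩ B| / |A| < 2/3 — true.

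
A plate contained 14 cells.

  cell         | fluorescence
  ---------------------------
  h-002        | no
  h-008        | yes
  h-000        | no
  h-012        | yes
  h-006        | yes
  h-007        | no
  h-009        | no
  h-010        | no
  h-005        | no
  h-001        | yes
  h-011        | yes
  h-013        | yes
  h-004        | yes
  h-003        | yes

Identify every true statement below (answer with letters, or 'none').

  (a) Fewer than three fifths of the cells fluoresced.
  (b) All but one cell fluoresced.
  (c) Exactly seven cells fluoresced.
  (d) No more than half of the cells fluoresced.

(a)

|A| = 14, |A ∩ B| = 8, |A ∖ B| = 6.
(a) |A ∩ B| / |A| < 3/5: holds.
(b) |A ∖ B| = 1: fails.
(c) |A ∩ B| = 7: fails.
(d) |A ∩ B| ≤ |A ∖ B|: fails.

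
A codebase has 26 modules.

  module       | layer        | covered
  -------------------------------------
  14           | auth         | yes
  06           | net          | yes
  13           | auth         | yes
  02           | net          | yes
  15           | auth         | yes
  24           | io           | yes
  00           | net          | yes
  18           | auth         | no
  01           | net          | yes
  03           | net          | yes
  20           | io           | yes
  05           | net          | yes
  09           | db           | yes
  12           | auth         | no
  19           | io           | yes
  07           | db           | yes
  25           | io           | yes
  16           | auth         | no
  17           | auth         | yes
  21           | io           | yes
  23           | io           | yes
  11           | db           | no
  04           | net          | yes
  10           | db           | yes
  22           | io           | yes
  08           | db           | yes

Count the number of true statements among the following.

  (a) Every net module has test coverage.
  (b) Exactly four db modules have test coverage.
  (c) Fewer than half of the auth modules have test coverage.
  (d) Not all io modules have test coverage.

2

(a) net: |A| = 7, |A ∩ B| = 7; needs A ⊆ B, i.e. every element of A is in B (|A ∖ B| = 0) — true.
(b) db: |A| = 5, |A ∩ B| = 4; needs |A ∩ B| = 4 — true.
(c) auth: |A| = 7, |A ∩ B| = 4; needs |A ∩ B| < |A ∖ B| — false.
(d) io: |A| = 7, |A ∩ B| = 7; needs A ⊄ B (|A ∖ B| ≥ 1) — false.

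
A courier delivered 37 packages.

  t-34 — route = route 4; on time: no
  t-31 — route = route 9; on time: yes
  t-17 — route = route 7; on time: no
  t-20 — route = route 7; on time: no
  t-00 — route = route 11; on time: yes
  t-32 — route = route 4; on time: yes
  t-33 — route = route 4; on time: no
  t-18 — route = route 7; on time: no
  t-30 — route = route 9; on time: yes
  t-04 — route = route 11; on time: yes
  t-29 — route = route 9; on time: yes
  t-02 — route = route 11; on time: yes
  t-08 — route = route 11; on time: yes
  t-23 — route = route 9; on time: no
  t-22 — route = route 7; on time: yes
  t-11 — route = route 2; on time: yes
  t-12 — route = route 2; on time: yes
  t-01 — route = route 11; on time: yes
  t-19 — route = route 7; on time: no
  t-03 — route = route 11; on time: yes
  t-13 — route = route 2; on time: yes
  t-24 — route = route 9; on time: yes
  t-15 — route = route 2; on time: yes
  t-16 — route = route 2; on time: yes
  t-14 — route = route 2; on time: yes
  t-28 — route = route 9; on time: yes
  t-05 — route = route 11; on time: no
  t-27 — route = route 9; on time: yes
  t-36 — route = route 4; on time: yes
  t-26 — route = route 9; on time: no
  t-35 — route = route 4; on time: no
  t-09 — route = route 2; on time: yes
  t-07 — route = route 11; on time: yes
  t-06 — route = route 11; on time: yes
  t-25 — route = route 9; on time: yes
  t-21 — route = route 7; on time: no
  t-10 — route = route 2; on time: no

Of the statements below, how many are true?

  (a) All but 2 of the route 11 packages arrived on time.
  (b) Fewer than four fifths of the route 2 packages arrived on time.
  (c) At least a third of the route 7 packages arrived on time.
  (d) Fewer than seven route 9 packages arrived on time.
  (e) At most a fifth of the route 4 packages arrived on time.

0

(a) route 11: |A| = 9, |A ∩ B| = 8; needs |A ∖ B| = 2 — false.
(b) route 2: |A| = 8, |A ∩ B| = 7; needs |A ∩ B| / |A| < 4/5 — false.
(c) route 7: |A| = 6, |A ∩ B| = 1; needs |A ∩ B| / |A| ≥ 1/3 — false.
(d) route 9: |A| = 9, |A ∩ B| = 7; needs |A ∩ B| < 7 — false.
(e) route 4: |A| = 5, |A ∩ B| = 2; needs |A ∩ B| / |A| ≤ 1/5 — false.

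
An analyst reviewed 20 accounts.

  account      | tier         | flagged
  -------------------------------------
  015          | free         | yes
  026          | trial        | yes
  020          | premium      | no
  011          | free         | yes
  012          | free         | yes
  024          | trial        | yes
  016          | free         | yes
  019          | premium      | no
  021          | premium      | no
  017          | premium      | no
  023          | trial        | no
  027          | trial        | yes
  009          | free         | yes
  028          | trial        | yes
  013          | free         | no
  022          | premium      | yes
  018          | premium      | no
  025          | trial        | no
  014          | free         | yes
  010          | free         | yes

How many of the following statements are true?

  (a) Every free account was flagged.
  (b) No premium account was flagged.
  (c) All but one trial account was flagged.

0

(a) free: |A| = 8, |A ∩ B| = 7; needs A ⊆ B, i.e. every element of A is in B (|A ∖ B| = 0) — false.
(b) premium: |A| = 6, |A ∩ B| = 1; needs A ∩ B = ∅ (|A ∩ B| = 0) — false.
(c) trial: |A| = 6, |A ∩ B| = 4; needs |A ∖ B| = 1 — false.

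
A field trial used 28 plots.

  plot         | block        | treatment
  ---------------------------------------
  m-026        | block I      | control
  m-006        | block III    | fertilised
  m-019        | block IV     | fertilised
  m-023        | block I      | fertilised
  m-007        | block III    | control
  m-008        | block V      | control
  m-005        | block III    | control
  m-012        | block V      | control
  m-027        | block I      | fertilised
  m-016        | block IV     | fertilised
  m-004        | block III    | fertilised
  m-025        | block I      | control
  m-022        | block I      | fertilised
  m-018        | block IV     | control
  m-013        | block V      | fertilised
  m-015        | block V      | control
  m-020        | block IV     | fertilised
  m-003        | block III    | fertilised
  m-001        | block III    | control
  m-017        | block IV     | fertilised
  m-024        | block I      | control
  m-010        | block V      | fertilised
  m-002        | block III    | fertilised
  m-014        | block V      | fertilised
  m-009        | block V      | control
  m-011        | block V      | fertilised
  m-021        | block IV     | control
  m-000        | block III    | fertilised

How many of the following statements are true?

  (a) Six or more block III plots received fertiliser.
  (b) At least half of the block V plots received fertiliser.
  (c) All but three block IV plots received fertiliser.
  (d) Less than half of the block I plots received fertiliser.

1

(a) block III: |A| = 8, |A ∩ B| = 5; needs |A ∩ B| ≥ 6 — false.
(b) block V: |A| = 8, |A ∩ B| = 4; needs |A ∩ B| ≥ |A ∖ B| — true.
(c) block IV: |A| = 6, |A ∩ B| = 4; needs |A ∖ B| = 3 — false.
(d) block I: |A| = 6, |A ∩ B| = 3; needs |A ∩ B| < |A ∖ B| — false.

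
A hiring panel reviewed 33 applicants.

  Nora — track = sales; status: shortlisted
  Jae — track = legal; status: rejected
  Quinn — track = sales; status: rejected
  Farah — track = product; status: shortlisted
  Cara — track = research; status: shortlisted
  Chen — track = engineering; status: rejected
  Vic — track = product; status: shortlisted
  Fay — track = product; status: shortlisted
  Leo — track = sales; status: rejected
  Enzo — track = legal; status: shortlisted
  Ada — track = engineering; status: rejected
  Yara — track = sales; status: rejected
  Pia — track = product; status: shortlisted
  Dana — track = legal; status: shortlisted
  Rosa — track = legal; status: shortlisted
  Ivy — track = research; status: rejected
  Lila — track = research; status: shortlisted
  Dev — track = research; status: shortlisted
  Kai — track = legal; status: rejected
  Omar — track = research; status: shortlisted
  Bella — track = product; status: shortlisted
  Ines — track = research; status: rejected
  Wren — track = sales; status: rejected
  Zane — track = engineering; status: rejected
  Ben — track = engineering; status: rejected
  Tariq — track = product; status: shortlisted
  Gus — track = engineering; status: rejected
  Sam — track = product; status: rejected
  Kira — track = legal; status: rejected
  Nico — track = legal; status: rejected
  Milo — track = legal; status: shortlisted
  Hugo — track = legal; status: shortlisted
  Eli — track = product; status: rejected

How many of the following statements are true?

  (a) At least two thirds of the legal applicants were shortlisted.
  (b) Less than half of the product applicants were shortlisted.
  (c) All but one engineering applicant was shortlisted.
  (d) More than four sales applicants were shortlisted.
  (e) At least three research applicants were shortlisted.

1

(a) legal: |A| = 9, |A ∩ B| = 5; needs |A ∩ B| / |A| ≥ 2/3 — false.
(b) product: |A| = 8, |A ∩ B| = 6; needs |A ∩ B| < |A ∖ B| — false.
(c) engineering: |A| = 5, |A ∩ B| = 0; needs |A ∖ B| = 1 — false.
(d) sales: |A| = 5, |A ∩ B| = 1; needs |A ∩ B| > 4 — false.
(e) research: |A| = 6, |A ∩ B| = 4; needs |A ∩ B| ≥ 3 — true.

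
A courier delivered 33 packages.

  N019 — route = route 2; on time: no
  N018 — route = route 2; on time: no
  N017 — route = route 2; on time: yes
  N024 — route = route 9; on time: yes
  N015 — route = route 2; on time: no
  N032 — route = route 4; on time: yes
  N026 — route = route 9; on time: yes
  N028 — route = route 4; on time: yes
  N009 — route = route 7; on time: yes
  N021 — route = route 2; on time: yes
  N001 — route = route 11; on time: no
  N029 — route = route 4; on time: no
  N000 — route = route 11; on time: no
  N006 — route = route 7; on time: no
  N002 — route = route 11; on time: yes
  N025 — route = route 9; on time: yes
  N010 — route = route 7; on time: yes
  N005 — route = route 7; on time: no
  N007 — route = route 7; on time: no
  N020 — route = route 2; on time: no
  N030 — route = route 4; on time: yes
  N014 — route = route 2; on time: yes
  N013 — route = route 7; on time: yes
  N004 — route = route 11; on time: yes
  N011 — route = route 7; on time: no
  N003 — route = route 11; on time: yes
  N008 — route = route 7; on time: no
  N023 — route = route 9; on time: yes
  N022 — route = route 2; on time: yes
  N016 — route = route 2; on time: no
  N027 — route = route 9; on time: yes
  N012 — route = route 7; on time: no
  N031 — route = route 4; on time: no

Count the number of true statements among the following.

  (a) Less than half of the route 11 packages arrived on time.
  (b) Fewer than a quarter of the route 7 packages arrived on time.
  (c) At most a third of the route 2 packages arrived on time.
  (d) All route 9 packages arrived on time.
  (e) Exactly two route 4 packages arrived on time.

(a) route 11: |A| = 5, |A ∩ B| = 3; needs |A ∩ B| < |A ∖ B| — false.
(b) route 7: |A| = 9, |A ∩ B| = 3; needs |A ∩ B| / |A| < 1/4 — false.
(c) route 2: |A| = 9, |A ∩ B| = 4; needs |A ∩ B| / |A| ≤ 1/3 — false.
(d) route 9: |A| = 5, |A ∩ B| = 5; needs A ⊆ B, i.e. every element of A is in B (|A ∖ B| = 0) — true.
(e) route 4: |A| = 5, |A ∩ B| = 3; needs |A ∩ B| = 2 — false.

1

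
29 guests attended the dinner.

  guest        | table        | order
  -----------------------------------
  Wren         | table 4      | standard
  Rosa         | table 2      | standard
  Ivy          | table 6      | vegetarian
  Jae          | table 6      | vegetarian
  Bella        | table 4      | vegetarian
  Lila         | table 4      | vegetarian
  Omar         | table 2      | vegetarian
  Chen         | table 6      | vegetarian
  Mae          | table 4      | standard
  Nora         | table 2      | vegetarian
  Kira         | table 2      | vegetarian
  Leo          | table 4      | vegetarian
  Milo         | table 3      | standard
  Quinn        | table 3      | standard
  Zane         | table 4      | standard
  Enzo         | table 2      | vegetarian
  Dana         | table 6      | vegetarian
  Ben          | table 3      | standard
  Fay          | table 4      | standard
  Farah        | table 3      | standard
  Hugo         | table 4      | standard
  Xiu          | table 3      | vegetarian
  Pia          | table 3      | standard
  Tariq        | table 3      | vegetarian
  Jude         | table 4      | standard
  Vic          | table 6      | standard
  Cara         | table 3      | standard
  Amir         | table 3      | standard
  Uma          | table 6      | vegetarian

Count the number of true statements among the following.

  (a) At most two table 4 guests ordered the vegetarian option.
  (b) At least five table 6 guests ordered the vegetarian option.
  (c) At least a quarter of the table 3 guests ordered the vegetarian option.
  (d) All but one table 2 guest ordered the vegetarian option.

(a) table 4: |A| = 9, |A ∩ B| = 3; needs |A ∩ B| ≤ 2 — false.
(b) table 6: |A| = 6, |A ∩ B| = 5; needs |A ∩ B| ≥ 5 — true.
(c) table 3: |A| = 9, |A ∩ B| = 2; needs |A ∩ B| / |A| ≥ 1/4 — false.
(d) table 2: |A| = 5, |A ∩ B| = 4; needs |A ∖ B| = 1 — true.

2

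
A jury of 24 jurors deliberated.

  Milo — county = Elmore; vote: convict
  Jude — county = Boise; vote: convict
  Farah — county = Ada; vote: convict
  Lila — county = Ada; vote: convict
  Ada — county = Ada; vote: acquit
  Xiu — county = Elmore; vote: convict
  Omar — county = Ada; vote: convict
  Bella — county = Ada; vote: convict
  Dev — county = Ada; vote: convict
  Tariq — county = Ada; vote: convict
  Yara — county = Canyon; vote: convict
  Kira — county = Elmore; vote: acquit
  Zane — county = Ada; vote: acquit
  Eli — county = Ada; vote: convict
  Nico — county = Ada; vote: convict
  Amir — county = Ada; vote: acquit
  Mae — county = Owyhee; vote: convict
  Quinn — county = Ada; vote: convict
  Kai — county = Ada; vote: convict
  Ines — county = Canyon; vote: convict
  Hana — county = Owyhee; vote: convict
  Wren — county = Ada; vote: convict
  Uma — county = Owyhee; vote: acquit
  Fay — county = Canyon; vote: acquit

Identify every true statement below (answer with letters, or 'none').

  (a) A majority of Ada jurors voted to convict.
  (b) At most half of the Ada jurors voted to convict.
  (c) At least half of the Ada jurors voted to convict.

(a), (c)

|A| = 14, |A ∩ B| = 11, |A ∖ B| = 3.
(a) |A ∩ B| > |A ∖ B|: holds.
(b) |A ∩ B| ≤ |A ∖ B|: fails.
(c) |A ∩ B| ≥ |A ∖ B|: holds.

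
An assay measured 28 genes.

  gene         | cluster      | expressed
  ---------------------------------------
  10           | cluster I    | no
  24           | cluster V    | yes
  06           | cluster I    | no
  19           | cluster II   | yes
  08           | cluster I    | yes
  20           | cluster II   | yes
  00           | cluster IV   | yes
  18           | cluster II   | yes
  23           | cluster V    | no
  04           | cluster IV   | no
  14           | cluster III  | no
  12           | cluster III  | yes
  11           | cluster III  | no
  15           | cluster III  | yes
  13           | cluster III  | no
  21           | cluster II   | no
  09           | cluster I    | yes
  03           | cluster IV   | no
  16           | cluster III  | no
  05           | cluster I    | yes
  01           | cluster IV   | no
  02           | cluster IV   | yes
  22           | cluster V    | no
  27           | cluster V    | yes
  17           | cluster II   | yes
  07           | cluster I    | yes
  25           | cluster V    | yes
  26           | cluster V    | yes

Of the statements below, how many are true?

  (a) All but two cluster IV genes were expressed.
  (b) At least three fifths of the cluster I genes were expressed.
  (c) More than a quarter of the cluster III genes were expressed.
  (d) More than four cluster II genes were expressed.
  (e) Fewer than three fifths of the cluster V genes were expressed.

(a) cluster IV: |A| = 5, |A ∩ B| = 2; needs |A ∖ B| = 2 — false.
(b) cluster I: |A| = 6, |A ∩ B| = 4; needs |A ∩ B| / |A| ≥ 3/5 — true.
(c) cluster III: |A| = 6, |A ∩ B| = 2; needs |A ∩ B| / |A| > 1/4 — true.
(d) cluster II: |A| = 5, |A ∩ B| = 4; needs |A ∩ B| > 4 — false.
(e) cluster V: |A| = 6, |A ∩ B| = 4; needs |A ∩ B| / |A| < 3/5 — false.

2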